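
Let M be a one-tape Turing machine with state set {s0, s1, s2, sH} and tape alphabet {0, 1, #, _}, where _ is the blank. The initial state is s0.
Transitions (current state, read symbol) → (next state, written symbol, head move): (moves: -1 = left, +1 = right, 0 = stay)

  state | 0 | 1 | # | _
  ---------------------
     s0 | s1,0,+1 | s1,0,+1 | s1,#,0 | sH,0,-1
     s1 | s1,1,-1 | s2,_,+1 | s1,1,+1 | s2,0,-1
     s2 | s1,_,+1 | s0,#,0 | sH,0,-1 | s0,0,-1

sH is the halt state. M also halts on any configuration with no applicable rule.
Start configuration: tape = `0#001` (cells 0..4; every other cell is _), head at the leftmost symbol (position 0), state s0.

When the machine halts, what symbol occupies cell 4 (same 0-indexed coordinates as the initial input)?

0

s0 | [0]#001_   read 0 → write 0, move +1, go to s1
s1 | 0[#]001_   read # → write 1, move +1, go to s1
s1 | 01[0]01_   read 0 → write 1, move -1, go to s1
s1 | 0[1]101_   read 1 → write _, move +1, go to s2
s2 | 0_[1]01_   read 1 → write #, move 0, go to s0
s0 | 0_[#]01_   read # → write #, move 0, go to s1
s1 | 0_[#]01_   read # → write 1, move +1, go to s1
s1 | 0_1[0]1_   read 0 → write 1, move -1, go to s1
s1 | 0_[1]11_   read 1 → write _, move +1, go to s2
s2 | 0__[1]1_   read 1 → write #, move 0, go to s0
s0 | 0__[#]1_   read # → write #, move 0, go to s1
s1 | 0__[#]1_   read # → write 1, move +1, go to s1
s1 | 0__1[1]_   read 1 → write _, move +1, go to s2
s2 | 0__1_[_]   read _ → write 0, move -1, go to s0
s0 | 0__1[_]0   read _ → write 0, move -1, go to sH
sH | 0__[1]00
Cell 4 holds 0 when M halts.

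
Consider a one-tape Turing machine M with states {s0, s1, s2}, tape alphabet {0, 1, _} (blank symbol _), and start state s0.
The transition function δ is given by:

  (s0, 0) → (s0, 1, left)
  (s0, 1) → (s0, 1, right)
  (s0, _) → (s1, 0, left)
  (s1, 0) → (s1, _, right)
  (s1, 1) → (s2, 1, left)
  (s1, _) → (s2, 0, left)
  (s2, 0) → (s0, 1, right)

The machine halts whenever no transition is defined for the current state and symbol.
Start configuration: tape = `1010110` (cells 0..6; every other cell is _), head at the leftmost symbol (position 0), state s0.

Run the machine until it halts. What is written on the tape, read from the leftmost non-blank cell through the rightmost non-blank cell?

state=s0 head=0 tape=[1]010110_   (s0,1)→(s0,1,right)
state=s0 head=1 tape=1[0]10110_   (s0,0)→(s0,1,left)
state=s0 head=0 tape=[1]110110_   (s0,1)→(s0,1,right)
state=s0 head=1 tape=1[1]10110_   (s0,1)→(s0,1,right)
state=s0 head=2 tape=11[1]0110_   (s0,1)→(s0,1,right)
state=s0 head=3 tape=111[0]110_   (s0,0)→(s0,1,left)
state=s0 head=2 tape=11[1]1110_   (s0,1)→(s0,1,right)
state=s0 head=3 tape=111[1]110_   (s0,1)→(s0,1,right)
state=s0 head=4 tape=1111[1]10_   (s0,1)→(s0,1,right)
state=s0 head=5 tape=11111[1]0_   (s0,1)→(s0,1,right)
state=s0 head=6 tape=111111[0]_   (s0,0)→(s0,1,left)
state=s0 head=5 tape=11111[1]1_   (s0,1)→(s0,1,right)
state=s0 head=6 tape=111111[1]_   (s0,1)→(s0,1,right)
state=s0 head=7 tape=1111111[_]   (s0,_)→(s1,0,left)
state=s1 head=6 tape=111111[1]0   (s1,1)→(s2,1,left)
state=s2 head=5 tape=11111[1]10
The non-blank tape span at halt is 11111110.

11111110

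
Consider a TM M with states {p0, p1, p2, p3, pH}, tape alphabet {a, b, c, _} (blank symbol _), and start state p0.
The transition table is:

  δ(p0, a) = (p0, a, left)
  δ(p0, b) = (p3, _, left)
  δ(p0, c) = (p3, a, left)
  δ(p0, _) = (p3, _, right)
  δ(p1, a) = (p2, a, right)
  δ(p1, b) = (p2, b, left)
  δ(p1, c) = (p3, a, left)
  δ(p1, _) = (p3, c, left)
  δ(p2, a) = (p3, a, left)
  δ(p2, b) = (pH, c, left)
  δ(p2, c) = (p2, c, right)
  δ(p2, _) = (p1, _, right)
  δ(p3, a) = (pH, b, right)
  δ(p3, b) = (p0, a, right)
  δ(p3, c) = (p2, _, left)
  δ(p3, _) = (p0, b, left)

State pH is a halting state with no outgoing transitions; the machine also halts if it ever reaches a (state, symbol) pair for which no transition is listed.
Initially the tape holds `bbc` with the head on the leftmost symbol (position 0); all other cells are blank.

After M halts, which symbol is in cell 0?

state=p0 head=0 tape=__[b]bc   (p0,b)→(p3,_,left)
state=p3 head=-1 tape=_[_]_bc   (p3,_)→(p0,b,left)
state=p0 head=-2 tape=[_]b_bc   (p0,_)→(p3,_,right)
state=p3 head=-1 tape=_[b]_bc   (p3,b)→(p0,a,right)
state=p0 head=0 tape=_a[_]bc   (p0,_)→(p3,_,right)
state=p3 head=1 tape=_a_[b]c   (p3,b)→(p0,a,right)
state=p0 head=2 tape=_a_a[c]   (p0,c)→(p3,a,left)
state=p3 head=1 tape=_a_[a]a   (p3,a)→(pH,b,right)
state=pH head=2 tape=_a_b[a]
Cell 0 holds _ when M halts.

_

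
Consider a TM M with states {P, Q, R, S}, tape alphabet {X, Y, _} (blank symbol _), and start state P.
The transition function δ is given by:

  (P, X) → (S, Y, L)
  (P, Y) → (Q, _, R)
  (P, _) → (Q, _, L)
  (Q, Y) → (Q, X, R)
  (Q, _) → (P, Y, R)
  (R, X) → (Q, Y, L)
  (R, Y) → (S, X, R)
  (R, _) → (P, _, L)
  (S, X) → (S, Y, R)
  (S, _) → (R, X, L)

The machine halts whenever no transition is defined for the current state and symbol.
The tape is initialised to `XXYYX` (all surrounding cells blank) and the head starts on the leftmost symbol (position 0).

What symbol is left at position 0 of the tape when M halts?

Y

state=P head=0 tape=____[X]XYYX   (P,X)→(S,Y,L)
state=S head=-1 tape=___[_]YXYYX   (S,_)→(R,X,L)
state=R head=-2 tape=__[_]XYXYYX   (R,_)→(P,_,L)
state=P head=-3 tape=_[_]_XYXYYX   (P,_)→(Q,_,L)
state=Q head=-4 tape=[_]__XYXYYX   (Q,_)→(P,Y,R)
state=P head=-3 tape=Y[_]_XYXYYX   (P,_)→(Q,_,L)
state=Q head=-4 tape=[Y]__XYXYYX   (Q,Y)→(Q,X,R)
state=Q head=-3 tape=X[_]_XYXYYX   (Q,_)→(P,Y,R)
state=P head=-2 tape=XY[_]XYXYYX   (P,_)→(Q,_,L)
state=Q head=-3 tape=X[Y]_XYXYYX   (Q,Y)→(Q,X,R)
state=Q head=-2 tape=XX[_]XYXYYX   (Q,_)→(P,Y,R)
state=P head=-1 tape=XXY[X]YXYYX   (P,X)→(S,Y,L)
state=S head=-2 tape=XX[Y]YYXYYX
Cell 0 holds Y when M halts.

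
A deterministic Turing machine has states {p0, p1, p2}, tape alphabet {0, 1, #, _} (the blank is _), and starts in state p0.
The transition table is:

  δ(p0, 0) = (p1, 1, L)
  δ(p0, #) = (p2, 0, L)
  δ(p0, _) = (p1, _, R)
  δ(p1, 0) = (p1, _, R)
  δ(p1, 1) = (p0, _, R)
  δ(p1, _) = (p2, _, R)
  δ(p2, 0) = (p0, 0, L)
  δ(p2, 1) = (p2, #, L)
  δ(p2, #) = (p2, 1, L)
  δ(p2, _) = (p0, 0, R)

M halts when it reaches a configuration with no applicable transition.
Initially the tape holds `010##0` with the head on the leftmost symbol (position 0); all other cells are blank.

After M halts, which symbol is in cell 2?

_

p0 | __[0]10##0   read 0 → write 1, move L, go to p1
p1 | _[_]110##0   read _ → write _, move R, go to p2
p2 | __[1]10##0   read 1 → write #, move L, go to p2
p2 | _[_]#10##0   read _ → write 0, move R, go to p0
p0 | _0[#]10##0   read # → write 0, move L, go to p2
p2 | _[0]010##0   read 0 → write 0, move L, go to p0
p0 | [_]0010##0   read _ → write _, move R, go to p1
p1 | _[0]010##0   read 0 → write _, move R, go to p1
p1 | __[0]10##0   read 0 → write _, move R, go to p1
p1 | ___[1]0##0   read 1 → write _, move R, go to p0
p0 | ____[0]##0   read 0 → write 1, move L, go to p1
p1 | ___[_]1##0   read _ → write _, move R, go to p2
p2 | ____[1]##0   read 1 → write #, move L, go to p2
p2 | ___[_]###0   read _ → write 0, move R, go to p0
p0 | ___0[#]##0   read # → write 0, move L, go to p2
p2 | ___[0]0##0   read 0 → write 0, move L, go to p0
p0 | __[_]00##0   read _ → write _, move R, go to p1
p1 | ___[0]0##0   read 0 → write _, move R, go to p1
p1 | ____[0]##0   read 0 → write _, move R, go to p1
p1 | _____[#]#0
Cell 2 holds _ when M halts.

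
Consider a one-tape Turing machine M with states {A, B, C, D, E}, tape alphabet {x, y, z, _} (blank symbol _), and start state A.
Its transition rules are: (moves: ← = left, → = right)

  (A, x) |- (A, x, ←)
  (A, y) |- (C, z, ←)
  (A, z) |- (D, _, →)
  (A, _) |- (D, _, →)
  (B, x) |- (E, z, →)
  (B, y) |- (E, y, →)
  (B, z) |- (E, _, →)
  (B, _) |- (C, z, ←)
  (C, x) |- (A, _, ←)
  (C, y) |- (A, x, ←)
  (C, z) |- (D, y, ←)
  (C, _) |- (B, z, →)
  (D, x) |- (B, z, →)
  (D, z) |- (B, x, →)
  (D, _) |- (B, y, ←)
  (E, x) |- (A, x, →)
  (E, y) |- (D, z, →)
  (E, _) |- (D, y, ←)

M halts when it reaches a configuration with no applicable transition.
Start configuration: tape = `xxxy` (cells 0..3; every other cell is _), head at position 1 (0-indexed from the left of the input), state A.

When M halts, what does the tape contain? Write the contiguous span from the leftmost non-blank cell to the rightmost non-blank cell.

A | ___x[x]xy   read x → write x, move ←, go to A
A | ___[x]xxy   read x → write x, move ←, go to A
A | __[_]xxxy   read _ → write _, move →, go to D
D | ___[x]xxy   read x → write z, move →, go to B
B | ___z[x]xy   read x → write z, move →, go to E
E | ___zz[x]y   read x → write x, move →, go to A
A | ___zzx[y]   read y → write z, move ←, go to C
C | ___zz[x]z   read x → write _, move ←, go to A
A | ___z[z]_z   read z → write _, move →, go to D
D | ___z_[_]z   read _ → write y, move ←, go to B
B | ___z[_]yz   read _ → write z, move ←, go to C
C | ___[z]zyz   read z → write y, move ←, go to D
D | __[_]yzyz   read _ → write y, move ←, go to B
B | _[_]yyzyz   read _ → write z, move ←, go to C
C | [_]zyyzyz   read _ → write z, move →, go to B
B | z[z]yyzyz   read z → write _, move →, go to E
E | z_[y]yzyz   read y → write z, move →, go to D
D | z_z[y]zyz
The non-blank tape span at halt is z_zyzyz.

z_zyzyz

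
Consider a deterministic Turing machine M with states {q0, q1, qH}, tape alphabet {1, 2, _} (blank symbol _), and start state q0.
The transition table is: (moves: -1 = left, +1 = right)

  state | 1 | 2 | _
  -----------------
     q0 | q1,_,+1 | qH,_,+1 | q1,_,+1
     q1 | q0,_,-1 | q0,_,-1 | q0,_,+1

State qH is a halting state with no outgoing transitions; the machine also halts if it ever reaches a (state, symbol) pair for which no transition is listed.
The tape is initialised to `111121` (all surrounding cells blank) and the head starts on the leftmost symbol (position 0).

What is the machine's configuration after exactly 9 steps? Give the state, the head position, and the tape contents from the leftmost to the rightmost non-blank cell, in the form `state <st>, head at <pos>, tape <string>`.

q0 | [1]11121   read 1 → write _, move +1, go to q1
q1 | _[1]1121   read 1 → write _, move -1, go to q0
q0 | [_]_1121   read _ → write _, move +1, go to q1
q1 | _[_]1121   read _ → write _, move +1, go to q0
q0 | __[1]121   read 1 → write _, move +1, go to q1
q1 | ___[1]21   read 1 → write _, move -1, go to q0
q0 | __[_]_21   read _ → write _, move +1, go to q1
q1 | ___[_]21   read _ → write _, move +1, go to q0
q0 | ____[2]1   read 2 → write _, move +1, go to qH
qH | _____[1]
After 9 steps: state qH, head at 5, tape 1.

state qH, head at 5, tape 1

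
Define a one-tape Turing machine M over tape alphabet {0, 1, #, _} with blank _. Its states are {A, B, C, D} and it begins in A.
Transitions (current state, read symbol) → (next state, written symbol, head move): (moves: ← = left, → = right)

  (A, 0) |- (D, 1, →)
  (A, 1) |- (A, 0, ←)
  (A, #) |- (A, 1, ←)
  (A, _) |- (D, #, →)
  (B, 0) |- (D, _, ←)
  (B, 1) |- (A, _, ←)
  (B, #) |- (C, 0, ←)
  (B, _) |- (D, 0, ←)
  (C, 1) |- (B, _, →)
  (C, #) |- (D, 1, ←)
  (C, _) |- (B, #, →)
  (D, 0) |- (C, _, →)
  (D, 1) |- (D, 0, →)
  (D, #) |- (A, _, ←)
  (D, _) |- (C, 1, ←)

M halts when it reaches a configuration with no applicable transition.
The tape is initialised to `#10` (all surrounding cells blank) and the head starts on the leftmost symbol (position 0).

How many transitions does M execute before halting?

state=A head=0 tape=_[#]10__   (A,#)→(A,1,←)
state=A head=-1 tape=[_]110__   (A,_)→(D,#,→)
state=D head=0 tape=#[1]10__   (D,1)→(D,0,→)
state=D head=1 tape=#0[1]0__   (D,1)→(D,0,→)
state=D head=2 tape=#00[0]__   (D,0)→(C,_,→)
state=C head=3 tape=#00_[_]_   (C,_)→(B,#,→)
state=B head=4 tape=#00_#[_]   (B,_)→(D,0,←)
state=D head=3 tape=#00_[#]0   (D,#)→(A,_,←)
state=A head=2 tape=#00[_]_0   (A,_)→(D,#,→)
state=D head=3 tape=#00#[_]0   (D,_)→(C,1,←)
state=C head=2 tape=#00[#]10   (C,#)→(D,1,←)
state=D head=1 tape=#0[0]110   (D,0)→(C,_,→)
state=C head=2 tape=#0_[1]10   (C,1)→(B,_,→)
state=B head=3 tape=#0__[1]0   (B,1)→(A,_,←)
state=A head=2 tape=#0_[_]_0   (A,_)→(D,#,→)
state=D head=3 tape=#0_#[_]0   (D,_)→(C,1,←)
state=C head=2 tape=#0_[#]10   (C,#)→(D,1,←)
state=D head=1 tape=#0[_]110   (D,_)→(C,1,←)
state=C head=0 tape=#[0]1110
M halts after 18 transitions.

18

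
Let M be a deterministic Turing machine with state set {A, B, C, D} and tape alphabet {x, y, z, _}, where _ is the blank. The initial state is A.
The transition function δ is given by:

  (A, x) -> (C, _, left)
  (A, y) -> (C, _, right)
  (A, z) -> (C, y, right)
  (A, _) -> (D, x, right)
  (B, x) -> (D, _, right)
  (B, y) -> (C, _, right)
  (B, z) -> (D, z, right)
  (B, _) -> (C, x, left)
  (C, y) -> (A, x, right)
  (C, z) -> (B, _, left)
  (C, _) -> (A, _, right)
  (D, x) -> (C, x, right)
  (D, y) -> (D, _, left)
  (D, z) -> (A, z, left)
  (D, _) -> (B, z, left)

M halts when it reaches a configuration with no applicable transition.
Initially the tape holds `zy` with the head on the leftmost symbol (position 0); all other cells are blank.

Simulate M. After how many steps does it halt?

9

state=A head=0 tape=[z]y__   (A,z)→(C,y,right)
state=C head=1 tape=y[y]__   (C,y)→(A,x,right)
state=A head=2 tape=yx[_]_   (A,_)→(D,x,right)
state=D head=3 tape=yxx[_]   (D,_)→(B,z,left)
state=B head=2 tape=yx[x]z   (B,x)→(D,_,right)
state=D head=3 tape=yx_[z]   (D,z)→(A,z,left)
state=A head=2 tape=yx[_]z   (A,_)→(D,x,right)
state=D head=3 tape=yxx[z]   (D,z)→(A,z,left)
state=A head=2 tape=yx[x]z   (A,x)→(C,_,left)
state=C head=1 tape=y[x]_z
M halts after 9 transitions.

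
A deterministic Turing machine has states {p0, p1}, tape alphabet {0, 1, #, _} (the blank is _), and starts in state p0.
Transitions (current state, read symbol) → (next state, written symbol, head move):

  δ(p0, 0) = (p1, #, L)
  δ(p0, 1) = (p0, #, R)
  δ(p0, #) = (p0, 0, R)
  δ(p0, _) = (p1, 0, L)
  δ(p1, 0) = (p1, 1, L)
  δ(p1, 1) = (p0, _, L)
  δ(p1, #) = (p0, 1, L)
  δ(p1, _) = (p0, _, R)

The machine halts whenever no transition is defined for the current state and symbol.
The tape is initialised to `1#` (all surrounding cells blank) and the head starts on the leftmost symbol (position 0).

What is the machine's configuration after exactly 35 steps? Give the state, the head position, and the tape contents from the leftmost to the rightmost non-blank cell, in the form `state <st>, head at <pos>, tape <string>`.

state=p0 head=0 tape=__[1]#___   (p0,1)→(p0,#,R)
state=p0 head=1 tape=__#[#]___   (p0,#)→(p0,0,R)
state=p0 head=2 tape=__#0[_]__   (p0,_)→(p1,0,L)
state=p1 head=1 tape=__#[0]0__   (p1,0)→(p1,1,L)
state=p1 head=0 tape=__[#]10__   (p1,#)→(p0,1,L)
state=p0 head=-1 tape=_[_]110__   (p0,_)→(p1,0,L)
state=p1 head=-2 tape=[_]0110__   (p1,_)→(p0,_,R)
state=p0 head=-1 tape=_[0]110__   (p0,0)→(p1,#,L)
state=p1 head=-2 tape=[_]#110__   (p1,_)→(p0,_,R)
state=p0 head=-1 tape=_[#]110__   (p0,#)→(p0,0,R)
state=p0 head=0 tape=_0[1]10__   (p0,1)→(p0,#,R)
state=p0 head=1 tape=_0#[1]0__   (p0,1)→(p0,#,R)
state=p0 head=2 tape=_0##[0]__   (p0,0)→(p1,#,L)
state=p1 head=1 tape=_0#[#]#__   (p1,#)→(p0,1,L)
state=p0 head=0 tape=_0[#]1#__   (p0,#)→(p0,0,R)
state=p0 head=1 tape=_00[1]#__   (p0,1)→(p0,#,R)
state=p0 head=2 tape=_00#[#]__   (p0,#)→(p0,0,R)
state=p0 head=3 tape=_00#0[_]_   (p0,_)→(p1,0,L)
state=p1 head=2 tape=_00#[0]0_   (p1,0)→(p1,1,L)
state=p1 head=1 tape=_00[#]10_   (p1,#)→(p0,1,L)
state=p0 head=0 tape=_0[0]110_   (p0,0)→(p1,#,L)
state=p1 head=-1 tape=_[0]#110_   (p1,0)→(p1,1,L)
state=p1 head=-2 tape=[_]1#110_   (p1,_)→(p0,_,R)
state=p0 head=-1 tape=_[1]#110_   (p0,1)→(p0,#,R)
state=p0 head=0 tape=_#[#]110_   (p0,#)→(p0,0,R)
state=p0 head=1 tape=_#0[1]10_   (p0,1)→(p0,#,R)
state=p0 head=2 tape=_#0#[1]0_   (p0,1)→(p0,#,R)
state=p0 head=3 tape=_#0##[0]_   (p0,0)→(p1,#,L)
state=p1 head=2 tape=_#0#[#]#_   (p1,#)→(p0,1,L)
state=p0 head=1 tape=_#0[#]1#_   (p0,#)→(p0,0,R)
state=p0 head=2 tape=_#00[1]#_   (p0,1)→(p0,#,R)
state=p0 head=3 tape=_#00#[#]_   (p0,#)→(p0,0,R)
state=p0 head=4 tape=_#00#0[_]   (p0,_)→(p1,0,L)
state=p1 head=3 tape=_#00#[0]0   (p1,0)→(p1,1,L)
state=p1 head=2 tape=_#00[#]10   (p1,#)→(p0,1,L)
state=p0 head=1 tape=_#0[0]110
After 35 steps: state p0, head at 1, tape #00110.

state p0, head at 1, tape #00110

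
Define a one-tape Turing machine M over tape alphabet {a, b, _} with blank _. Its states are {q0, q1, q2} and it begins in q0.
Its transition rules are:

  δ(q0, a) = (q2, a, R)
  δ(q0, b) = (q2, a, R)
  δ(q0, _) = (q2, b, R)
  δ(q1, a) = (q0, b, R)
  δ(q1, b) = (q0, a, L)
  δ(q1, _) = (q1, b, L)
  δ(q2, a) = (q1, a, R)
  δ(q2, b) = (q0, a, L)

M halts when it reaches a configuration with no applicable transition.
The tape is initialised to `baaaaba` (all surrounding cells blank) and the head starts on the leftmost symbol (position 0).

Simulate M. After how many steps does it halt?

state=q0 head=0 tape=[b]aaaaba__   (q0,b)→(q2,a,R)
state=q2 head=1 tape=a[a]aaaba__   (q2,a)→(q1,a,R)
state=q1 head=2 tape=aa[a]aaba__   (q1,a)→(q0,b,R)
state=q0 head=3 tape=aab[a]aba__   (q0,a)→(q2,a,R)
state=q2 head=4 tape=aaba[a]ba__   (q2,a)→(q1,a,R)
state=q1 head=5 tape=aabaa[b]a__   (q1,b)→(q0,a,L)
state=q0 head=4 tape=aaba[a]aa__   (q0,a)→(q2,a,R)
state=q2 head=5 tape=aabaa[a]a__   (q2,a)→(q1,a,R)
state=q1 head=6 tape=aabaaa[a]__   (q1,a)→(q0,b,R)
state=q0 head=7 tape=aabaaab[_]_   (q0,_)→(q2,b,R)
state=q2 head=8 tape=aabaaabb[_]
M halts after 10 transitions.

10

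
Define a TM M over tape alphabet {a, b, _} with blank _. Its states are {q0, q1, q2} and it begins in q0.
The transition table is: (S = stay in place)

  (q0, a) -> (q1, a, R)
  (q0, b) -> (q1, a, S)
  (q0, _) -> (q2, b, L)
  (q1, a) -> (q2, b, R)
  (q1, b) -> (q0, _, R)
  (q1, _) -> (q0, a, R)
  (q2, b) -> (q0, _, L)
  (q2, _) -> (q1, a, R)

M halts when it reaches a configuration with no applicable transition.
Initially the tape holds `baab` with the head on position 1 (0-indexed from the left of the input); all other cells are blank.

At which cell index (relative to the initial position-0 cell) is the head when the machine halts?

4

q0 | b[a]ab__   read a → write a, move R, go to q1
q1 | ba[a]b__   read a → write b, move R, go to q2
q2 | bab[b]__   read b → write _, move L, go to q0
q0 | ba[b]___   read b → write a, move S, go to q1
q1 | ba[a]___   read a → write b, move R, go to q2
q2 | bab[_]__   read _ → write a, move R, go to q1
q1 | baba[_]_   read _ → write a, move R, go to q0
q0 | babaa[_]   read _ → write b, move L, go to q2
q2 | baba[a]b
At halt the head is at cell 4.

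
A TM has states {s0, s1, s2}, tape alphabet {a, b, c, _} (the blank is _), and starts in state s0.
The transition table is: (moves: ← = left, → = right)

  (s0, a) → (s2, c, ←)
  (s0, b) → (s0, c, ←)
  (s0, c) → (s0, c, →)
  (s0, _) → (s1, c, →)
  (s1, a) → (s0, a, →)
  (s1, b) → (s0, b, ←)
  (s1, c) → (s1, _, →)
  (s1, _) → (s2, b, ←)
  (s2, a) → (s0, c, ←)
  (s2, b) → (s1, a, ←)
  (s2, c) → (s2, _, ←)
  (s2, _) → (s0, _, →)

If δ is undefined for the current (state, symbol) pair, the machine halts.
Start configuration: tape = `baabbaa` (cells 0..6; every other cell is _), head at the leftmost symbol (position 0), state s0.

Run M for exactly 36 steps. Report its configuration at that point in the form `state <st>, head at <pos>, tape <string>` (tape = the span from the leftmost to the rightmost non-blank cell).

state s1, head at 6, tape cc_ccc_a

s0 | _[b]aabbaa   read b → write c, move ←, go to s0
s0 | [_]caabbaa   read _ → write c, move →, go to s1
s1 | c[c]aabbaa   read c → write _, move →, go to s1
s1 | c_[a]abbaa   read a → write a, move →, go to s0
s0 | c_a[a]bbaa   read a → write c, move ←, go to s2
s2 | c_[a]cbbaa   read a → write c, move ←, go to s0
s0 | c[_]ccbbaa   read _ → write c, move →, go to s1
s1 | cc[c]cbbaa   read c → write _, move →, go to s1
s1 | cc_[c]bbaa   read c → write _, move →, go to s1
s1 | cc__[b]baa   read b → write b, move ←, go to s0
s0 | cc_[_]bbaa   read _ → write c, move →, go to s1
s1 | cc_c[b]baa   read b → write b, move ←, go to s0
s0 | cc_[c]bbaa   read c → write c, move →, go to s0
s0 | cc_c[b]baa   read b → write c, move ←, go to s0
s0 | cc_[c]cbaa   read c → write c, move →, go to s0
s0 | cc_c[c]baa   read c → write c, move →, go to s0
s0 | cc_cc[b]aa   read b → write c, move ←, go to s0
s0 | cc_c[c]caa   read c → write c, move →, go to s0
s0 | cc_cc[c]aa   read c → write c, move →, go to s0
s0 | cc_ccc[a]a   read a → write c, move ←, go to s2
s2 | cc_cc[c]ca   read c → write _, move ←, go to s2
s2 | cc_c[c]_ca   read c → write _, move ←, go to s2
s2 | cc_[c]__ca   read c → write _, move ←, go to s2
s2 | cc[_]___ca   read _ → write _, move →, go to s0
s0 | cc_[_]__ca   read _ → write c, move →, go to s1
s1 | cc_c[_]_ca   read _ → write b, move ←, go to s2
s2 | cc_[c]b_ca   read c → write _, move ←, go to s2
s2 | cc[_]_b_ca   read _ → write _, move →, go to s0
s0 | cc_[_]b_ca   read _ → write c, move →, go to s1
s1 | cc_c[b]_ca   read b → write b, move ←, go to s0
s0 | cc_[c]b_ca   read c → write c, move →, go to s0
s0 | cc_c[b]_ca   read b → write c, move ←, go to s0
s0 | cc_[c]c_ca   read c → write c, move →, go to s0
s0 | cc_c[c]_ca   read c → write c, move →, go to s0
s0 | cc_cc[_]ca   read _ → write c, move →, go to s1
s1 | cc_ccc[c]a   read c → write _, move →, go to s1
s1 | cc_ccc_[a]
After 36 steps: state s1, head at 6, tape cc_ccc_a.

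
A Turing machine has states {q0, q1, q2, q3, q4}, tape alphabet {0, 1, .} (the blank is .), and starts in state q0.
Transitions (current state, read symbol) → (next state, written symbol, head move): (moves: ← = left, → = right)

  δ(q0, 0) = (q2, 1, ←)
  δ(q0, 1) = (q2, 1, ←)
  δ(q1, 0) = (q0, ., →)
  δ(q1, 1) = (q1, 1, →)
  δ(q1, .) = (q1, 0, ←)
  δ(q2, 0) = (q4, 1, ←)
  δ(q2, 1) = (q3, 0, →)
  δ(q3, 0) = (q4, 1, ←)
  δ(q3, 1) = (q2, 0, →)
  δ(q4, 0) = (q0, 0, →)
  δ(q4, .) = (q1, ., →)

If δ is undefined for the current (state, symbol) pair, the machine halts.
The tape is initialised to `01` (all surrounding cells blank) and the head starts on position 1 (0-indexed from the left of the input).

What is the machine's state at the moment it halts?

state=q0 head=1 tape=.0[1]..   (q0,1)→(q2,1,←)
state=q2 head=0 tape=.[0]1..   (q2,0)→(q4,1,←)
state=q4 head=-1 tape=[.]11..   (q4,.)→(q1,.,→)
state=q1 head=0 tape=.[1]1..   (q1,1)→(q1,1,→)
state=q1 head=1 tape=.1[1]..   (q1,1)→(q1,1,→)
state=q1 head=2 tape=.11[.].   (q1,.)→(q1,0,←)
state=q1 head=1 tape=.1[1]0.   (q1,1)→(q1,1,→)
state=q1 head=2 tape=.11[0].   (q1,0)→(q0,.,→)
state=q0 head=3 tape=.11.[.]
No transition is defined for (q0, .); M halts in state q0.

q0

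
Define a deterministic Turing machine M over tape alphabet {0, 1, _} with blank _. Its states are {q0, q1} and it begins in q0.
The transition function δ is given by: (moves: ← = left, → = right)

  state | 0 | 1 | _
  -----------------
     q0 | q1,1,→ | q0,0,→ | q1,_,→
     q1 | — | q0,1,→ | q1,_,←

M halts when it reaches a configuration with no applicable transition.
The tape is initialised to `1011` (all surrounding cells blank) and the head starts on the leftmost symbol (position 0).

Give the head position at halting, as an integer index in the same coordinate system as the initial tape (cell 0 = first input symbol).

q0 | [1]011__   read 1 → write 0, move →, go to q0
q0 | 0[0]11__   read 0 → write 1, move →, go to q1
q1 | 01[1]1__   read 1 → write 1, move →, go to q0
q0 | 011[1]__   read 1 → write 0, move →, go to q0
q0 | 0110[_]_   read _ → write _, move →, go to q1
q1 | 0110_[_]   read _ → write _, move ←, go to q1
q1 | 0110[_]_   read _ → write _, move ←, go to q1
q1 | 011[0]__
At halt the head is at cell 3.

3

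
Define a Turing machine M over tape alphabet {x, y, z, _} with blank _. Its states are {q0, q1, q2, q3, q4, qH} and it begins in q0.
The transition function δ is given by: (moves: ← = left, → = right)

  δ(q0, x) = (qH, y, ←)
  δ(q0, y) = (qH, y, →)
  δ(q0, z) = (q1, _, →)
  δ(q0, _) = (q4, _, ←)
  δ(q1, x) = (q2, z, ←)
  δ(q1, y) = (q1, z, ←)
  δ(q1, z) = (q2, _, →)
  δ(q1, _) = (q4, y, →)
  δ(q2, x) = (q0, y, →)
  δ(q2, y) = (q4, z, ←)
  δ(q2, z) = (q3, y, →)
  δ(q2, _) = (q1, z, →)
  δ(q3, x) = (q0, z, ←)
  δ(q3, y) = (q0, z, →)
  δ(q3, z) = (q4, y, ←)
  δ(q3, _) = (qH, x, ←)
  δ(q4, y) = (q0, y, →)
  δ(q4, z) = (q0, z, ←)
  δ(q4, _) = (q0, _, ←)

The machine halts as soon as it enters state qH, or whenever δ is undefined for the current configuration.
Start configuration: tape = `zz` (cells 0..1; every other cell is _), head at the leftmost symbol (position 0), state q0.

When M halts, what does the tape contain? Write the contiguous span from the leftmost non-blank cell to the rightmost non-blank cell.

zy

state=q0 head=0 tape=[z]z___   (q0,z)→(q1,_,→)
state=q1 head=1 tape=_[z]___   (q1,z)→(q2,_,→)
state=q2 head=2 tape=__[_]__   (q2,_)→(q1,z,→)
state=q1 head=3 tape=__z[_]_   (q1,_)→(q4,y,→)
state=q4 head=4 tape=__zy[_]   (q4,_)→(q0,_,←)
state=q0 head=3 tape=__z[y]_   (q0,y)→(qH,y,→)
state=qH head=4 tape=__zy[_]
The non-blank tape span at halt is zy.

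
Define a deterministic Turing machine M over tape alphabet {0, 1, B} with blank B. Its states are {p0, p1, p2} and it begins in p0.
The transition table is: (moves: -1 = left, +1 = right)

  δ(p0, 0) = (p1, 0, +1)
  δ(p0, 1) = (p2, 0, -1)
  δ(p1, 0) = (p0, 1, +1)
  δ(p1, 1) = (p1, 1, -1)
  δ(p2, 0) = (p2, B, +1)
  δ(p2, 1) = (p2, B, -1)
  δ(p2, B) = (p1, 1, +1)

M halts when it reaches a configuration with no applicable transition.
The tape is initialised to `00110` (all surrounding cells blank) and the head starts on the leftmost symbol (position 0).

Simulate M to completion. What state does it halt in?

p1

state=p0 head=0 tape=[0]0110   (p0,0)→(p1,0,+1)
state=p1 head=1 tape=0[0]110   (p1,0)→(p0,1,+1)
state=p0 head=2 tape=01[1]10   (p0,1)→(p2,0,-1)
state=p2 head=1 tape=0[1]010   (p2,1)→(p2,B,-1)
state=p2 head=0 tape=[0]B010   (p2,0)→(p2,B,+1)
state=p2 head=1 tape=B[B]010   (p2,B)→(p1,1,+1)
state=p1 head=2 tape=B1[0]10   (p1,0)→(p0,1,+1)
state=p0 head=3 tape=B11[1]0   (p0,1)→(p2,0,-1)
state=p2 head=2 tape=B1[1]00   (p2,1)→(p2,B,-1)
state=p2 head=1 tape=B[1]B00   (p2,1)→(p2,B,-1)
state=p2 head=0 tape=[B]BB00   (p2,B)→(p1,1,+1)
state=p1 head=1 tape=1[B]B00
No transition is defined for (p1, B); M halts in state p1.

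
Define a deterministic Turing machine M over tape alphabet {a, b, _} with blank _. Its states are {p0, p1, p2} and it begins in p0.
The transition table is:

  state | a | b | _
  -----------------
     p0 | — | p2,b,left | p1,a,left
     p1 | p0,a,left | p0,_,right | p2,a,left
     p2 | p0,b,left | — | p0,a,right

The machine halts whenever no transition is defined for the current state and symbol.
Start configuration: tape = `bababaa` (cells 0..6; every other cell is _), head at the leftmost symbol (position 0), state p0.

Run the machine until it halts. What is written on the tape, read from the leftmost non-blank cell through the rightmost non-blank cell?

aaabbababaa

p0 | ____[b]ababaa   read b → write b, move left, go to p2
p2 | ___[_]bababaa   read _ → write a, move right, go to p0
p0 | ___a[b]ababaa   read b → write b, move left, go to p2
p2 | ___[a]bababaa   read a → write b, move left, go to p0
p0 | __[_]bbababaa   read _ → write a, move left, go to p1
p1 | _[_]abbababaa   read _ → write a, move left, go to p2
p2 | [_]aabbababaa   read _ → write a, move right, go to p0
p0 | a[a]abbababaa
The non-blank tape span at halt is aaabbababaa.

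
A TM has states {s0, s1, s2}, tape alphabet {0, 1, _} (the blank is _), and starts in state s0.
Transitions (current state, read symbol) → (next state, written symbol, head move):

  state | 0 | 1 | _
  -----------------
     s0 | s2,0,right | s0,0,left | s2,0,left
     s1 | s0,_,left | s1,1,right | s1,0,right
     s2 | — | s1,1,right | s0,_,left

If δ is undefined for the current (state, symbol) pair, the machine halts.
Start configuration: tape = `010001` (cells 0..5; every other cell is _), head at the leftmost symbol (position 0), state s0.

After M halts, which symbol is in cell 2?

s0 | [0]10001   read 0 → write 0, move right, go to s2
s2 | 0[1]0001   read 1 → write 1, move right, go to s1
s1 | 01[0]001   read 0 → write _, move left, go to s0
s0 | 0[1]_001   read 1 → write 0, move left, go to s0
s0 | [0]0_001   read 0 → write 0, move right, go to s2
s2 | 0[0]_001
Cell 2 holds _ when M halts.

_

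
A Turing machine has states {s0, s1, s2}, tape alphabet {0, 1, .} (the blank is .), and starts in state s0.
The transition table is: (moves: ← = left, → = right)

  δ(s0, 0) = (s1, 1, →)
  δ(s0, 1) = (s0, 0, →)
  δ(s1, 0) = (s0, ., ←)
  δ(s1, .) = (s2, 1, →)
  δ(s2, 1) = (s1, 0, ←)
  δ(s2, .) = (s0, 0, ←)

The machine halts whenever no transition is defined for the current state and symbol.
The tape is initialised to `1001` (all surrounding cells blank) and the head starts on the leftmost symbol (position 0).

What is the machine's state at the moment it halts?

s0

s0 | [1]001   read 1 → write 0, move →, go to s0
s0 | 0[0]01   read 0 → write 1, move →, go to s1
s1 | 01[0]1   read 0 → write ., move ←, go to s0
s0 | 0[1].1   read 1 → write 0, move →, go to s0
s0 | 00[.]1
No transition is defined for (s0, .); M halts in state s0.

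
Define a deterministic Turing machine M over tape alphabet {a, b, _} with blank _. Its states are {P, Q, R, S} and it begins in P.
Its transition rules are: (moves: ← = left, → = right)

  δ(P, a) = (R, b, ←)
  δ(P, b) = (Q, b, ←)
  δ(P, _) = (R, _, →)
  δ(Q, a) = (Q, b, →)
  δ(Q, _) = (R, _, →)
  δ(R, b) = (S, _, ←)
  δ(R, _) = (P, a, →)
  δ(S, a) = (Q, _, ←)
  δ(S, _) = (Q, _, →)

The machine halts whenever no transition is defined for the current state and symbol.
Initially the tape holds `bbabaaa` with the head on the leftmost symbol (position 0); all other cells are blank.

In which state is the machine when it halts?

R

state=P head=0 tape=_[b]babaaa   (P,b)→(Q,b,←)
state=Q head=-1 tape=[_]bbabaaa   (Q,_)→(R,_,→)
state=R head=0 tape=_[b]babaaa   (R,b)→(S,_,←)
state=S head=-1 tape=[_]_babaaa   (S,_)→(Q,_,→)
state=Q head=0 tape=_[_]babaaa   (Q,_)→(R,_,→)
state=R head=1 tape=__[b]abaaa   (R,b)→(S,_,←)
state=S head=0 tape=_[_]_abaaa   (S,_)→(Q,_,→)
state=Q head=1 tape=__[_]abaaa   (Q,_)→(R,_,→)
state=R head=2 tape=___[a]baaa
No transition is defined for (R, a); M halts in state R.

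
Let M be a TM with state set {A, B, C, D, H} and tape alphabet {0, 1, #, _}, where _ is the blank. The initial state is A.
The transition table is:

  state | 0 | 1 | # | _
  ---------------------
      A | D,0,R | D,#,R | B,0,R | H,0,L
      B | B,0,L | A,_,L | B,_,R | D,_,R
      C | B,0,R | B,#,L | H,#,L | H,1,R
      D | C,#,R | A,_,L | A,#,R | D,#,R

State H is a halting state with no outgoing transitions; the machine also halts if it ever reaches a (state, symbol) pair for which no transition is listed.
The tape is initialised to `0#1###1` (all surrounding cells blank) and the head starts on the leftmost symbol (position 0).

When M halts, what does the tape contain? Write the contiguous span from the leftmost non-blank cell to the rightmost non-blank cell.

state=A head=0 tape=[0]#1###1   (A,0)→(D,0,R)
state=D head=1 tape=0[#]1###1   (D,#)→(A,#,R)
state=A head=2 tape=0#[1]###1   (A,1)→(D,#,R)
state=D head=3 tape=0##[#]##1   (D,#)→(A,#,R)
state=A head=4 tape=0###[#]#1   (A,#)→(B,0,R)
state=B head=5 tape=0###0[#]1   (B,#)→(B,_,R)
state=B head=6 tape=0###0_[1]   (B,1)→(A,_,L)
state=A head=5 tape=0###0[_]_   (A,_)→(H,0,L)
state=H head=4 tape=0###[0]0_
The non-blank tape span at halt is 0###00.

0###00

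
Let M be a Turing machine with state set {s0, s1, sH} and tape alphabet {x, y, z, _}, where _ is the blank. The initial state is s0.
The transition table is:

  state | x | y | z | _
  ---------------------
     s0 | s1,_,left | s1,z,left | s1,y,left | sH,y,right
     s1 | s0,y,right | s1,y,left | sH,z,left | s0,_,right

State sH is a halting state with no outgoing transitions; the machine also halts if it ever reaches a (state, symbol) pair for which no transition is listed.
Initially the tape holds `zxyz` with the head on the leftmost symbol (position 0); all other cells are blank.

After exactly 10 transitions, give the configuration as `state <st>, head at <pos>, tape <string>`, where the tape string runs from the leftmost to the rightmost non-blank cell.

s0 | _[z]xyz   read z → write y, move left, go to s1
s1 | [_]yxyz   read _ → write _, move right, go to s0
s0 | _[y]xyz   read y → write z, move left, go to s1
s1 | [_]zxyz   read _ → write _, move right, go to s0
s0 | _[z]xyz   read z → write y, move left, go to s1
s1 | [_]yxyz   read _ → write _, move right, go to s0
s0 | _[y]xyz   read y → write z, move left, go to s1
s1 | [_]zxyz   read _ → write _, move right, go to s0
s0 | _[z]xyz   read z → write y, move left, go to s1
s1 | [_]yxyz   read _ → write _, move right, go to s0
s0 | _[y]xyz
After 10 steps: state s0, head at 0, tape yxyz.

state s0, head at 0, tape yxyz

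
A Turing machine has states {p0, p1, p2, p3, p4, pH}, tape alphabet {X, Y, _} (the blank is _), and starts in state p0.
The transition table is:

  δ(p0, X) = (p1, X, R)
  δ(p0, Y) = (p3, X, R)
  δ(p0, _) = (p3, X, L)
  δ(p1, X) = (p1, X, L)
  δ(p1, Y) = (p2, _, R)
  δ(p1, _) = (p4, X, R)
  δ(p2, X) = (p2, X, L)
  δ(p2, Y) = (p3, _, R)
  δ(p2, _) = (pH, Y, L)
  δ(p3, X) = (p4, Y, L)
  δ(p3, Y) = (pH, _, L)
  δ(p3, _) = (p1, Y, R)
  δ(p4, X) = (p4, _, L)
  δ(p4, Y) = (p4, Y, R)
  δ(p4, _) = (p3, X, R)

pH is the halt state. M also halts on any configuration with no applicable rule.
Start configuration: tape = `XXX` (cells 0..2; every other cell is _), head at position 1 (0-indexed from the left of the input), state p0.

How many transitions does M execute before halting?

p0 | __X[X]X   read X → write X, move R, go to p1
p1 | __XX[X]   read X → write X, move L, go to p1
p1 | __X[X]X   read X → write X, move L, go to p1
p1 | __[X]XX   read X → write X, move L, go to p1
p1 | _[_]XXX   read _ → write X, move R, go to p4
p4 | _X[X]XX   read X → write _, move L, go to p4
p4 | _[X]_XX   read X → write _, move L, go to p4
p4 | [_]__XX   read _ → write X, move R, go to p3
p3 | X[_]_XX   read _ → write Y, move R, go to p1
p1 | XY[_]XX   read _ → write X, move R, go to p4
p4 | XYX[X]X   read X → write _, move L, go to p4
p4 | XY[X]_X   read X → write _, move L, go to p4
p4 | X[Y]__X   read Y → write Y, move R, go to p4
p4 | XY[_]_X   read _ → write X, move R, go to p3
p3 | XYX[_]X   read _ → write Y, move R, go to p1
p1 | XYXY[X]   read X → write X, move L, go to p1
p1 | XYX[Y]X   read Y → write _, move R, go to p2
p2 | XYX_[X]   read X → write X, move L, go to p2
p2 | XYX[_]X   read _ → write Y, move L, go to pH
pH | XY[X]YX
M halts after 19 transitions.

19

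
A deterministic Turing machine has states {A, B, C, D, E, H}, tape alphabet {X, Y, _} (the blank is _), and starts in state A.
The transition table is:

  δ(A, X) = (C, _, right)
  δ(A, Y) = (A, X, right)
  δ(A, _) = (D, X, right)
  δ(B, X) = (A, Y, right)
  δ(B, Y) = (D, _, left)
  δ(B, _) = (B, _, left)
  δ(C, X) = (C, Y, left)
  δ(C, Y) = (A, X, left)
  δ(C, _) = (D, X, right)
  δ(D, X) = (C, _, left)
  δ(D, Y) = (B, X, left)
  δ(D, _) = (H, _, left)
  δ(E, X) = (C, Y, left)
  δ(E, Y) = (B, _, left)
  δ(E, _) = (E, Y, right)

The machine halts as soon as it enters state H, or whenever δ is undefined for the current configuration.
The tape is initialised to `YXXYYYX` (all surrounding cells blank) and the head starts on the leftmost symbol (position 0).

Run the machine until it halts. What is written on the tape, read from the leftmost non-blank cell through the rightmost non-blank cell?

Y_Y_X_YYX

A | __[Y]XXYYYX   read Y → write X, move right, go to A
A | __X[X]XYYYX   read X → write _, move right, go to C
C | __X_[X]YYYX   read X → write Y, move left, go to C
C | __X[_]YYYYX   read _ → write X, move right, go to D
D | __XX[Y]YYYX   read Y → write X, move left, go to B
B | __X[X]XYYYX   read X → write Y, move right, go to A
A | __XY[X]YYYX   read X → write _, move right, go to C
C | __XY_[Y]YYX   read Y → write X, move left, go to A
A | __XY[_]XYYX   read _ → write X, move right, go to D
D | __XYX[X]YYX   read X → write _, move left, go to C
C | __XY[X]_YYX   read X → write Y, move left, go to C
C | __X[Y]Y_YYX   read Y → write X, move left, go to A
A | __[X]XY_YYX   read X → write _, move right, go to C
C | ___[X]Y_YYX   read X → write Y, move left, go to C
C | __[_]YY_YYX   read _ → write X, move right, go to D
D | __X[Y]Y_YYX   read Y → write X, move left, go to B
B | __[X]XY_YYX   read X → write Y, move right, go to A
A | __Y[X]Y_YYX   read X → write _, move right, go to C
C | __Y_[Y]_YYX   read Y → write X, move left, go to A
A | __Y[_]X_YYX   read _ → write X, move right, go to D
D | __YX[X]_YYX   read X → write _, move left, go to C
C | __Y[X]__YYX   read X → write Y, move left, go to C
C | __[Y]Y__YYX   read Y → write X, move left, go to A
A | _[_]XY__YYX   read _ → write X, move right, go to D
D | _X[X]Y__YYX   read X → write _, move left, go to C
C | _[X]_Y__YYX   read X → write Y, move left, go to C
C | [_]Y_Y__YYX   read _ → write X, move right, go to D
D | X[Y]_Y__YYX   read Y → write X, move left, go to B
B | [X]X_Y__YYX   read X → write Y, move right, go to A
A | Y[X]_Y__YYX   read X → write _, move right, go to C
C | Y_[_]Y__YYX   read _ → write X, move right, go to D
D | Y_X[Y]__YYX   read Y → write X, move left, go to B
B | Y_[X]X__YYX   read X → write Y, move right, go to A
A | Y_Y[X]__YYX   read X → write _, move right, go to C
C | Y_Y_[_]_YYX   read _ → write X, move right, go to D
D | Y_Y_X[_]YYX   read _ → write _, move left, go to H
H | Y_Y_[X]_YYX
The non-blank tape span at halt is Y_Y_X_YYX.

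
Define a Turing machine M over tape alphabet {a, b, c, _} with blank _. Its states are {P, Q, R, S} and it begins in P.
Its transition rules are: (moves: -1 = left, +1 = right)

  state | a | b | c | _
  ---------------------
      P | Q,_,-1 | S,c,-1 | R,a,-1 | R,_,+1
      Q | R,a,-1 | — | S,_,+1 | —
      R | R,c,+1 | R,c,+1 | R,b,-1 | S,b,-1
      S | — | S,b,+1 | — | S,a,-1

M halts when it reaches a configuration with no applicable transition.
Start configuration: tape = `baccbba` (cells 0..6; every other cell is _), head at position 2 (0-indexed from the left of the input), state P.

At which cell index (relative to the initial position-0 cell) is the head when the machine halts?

6

P | ba[c]cbba_   read c → write a, move -1, go to R
R | b[a]acbba_   read a → write c, move +1, go to R
R | bc[a]cbba_   read a → write c, move +1, go to R
R | bcc[c]bba_   read c → write b, move -1, go to R
R | bc[c]bbba_   read c → write b, move -1, go to R
R | b[c]bbbba_   read c → write b, move -1, go to R
R | [b]bbbbba_   read b → write c, move +1, go to R
R | c[b]bbbba_   read b → write c, move +1, go to R
R | cc[b]bbba_   read b → write c, move +1, go to R
R | ccc[b]bba_   read b → write c, move +1, go to R
R | cccc[b]ba_   read b → write c, move +1, go to R
R | ccccc[b]a_   read b → write c, move +1, go to R
R | cccccc[a]_   read a → write c, move +1, go to R
R | ccccccc[_]   read _ → write b, move -1, go to S
S | cccccc[c]b
At halt the head is at cell 6.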